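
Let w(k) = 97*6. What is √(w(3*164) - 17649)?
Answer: I*√17067 ≈ 130.64*I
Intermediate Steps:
w(k) = 582
√(w(3*164) - 17649) = √(582 - 17649) = √(-17067) = I*√17067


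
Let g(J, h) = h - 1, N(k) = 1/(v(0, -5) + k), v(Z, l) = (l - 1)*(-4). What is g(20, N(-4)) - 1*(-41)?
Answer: 801/20 ≈ 40.050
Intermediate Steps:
v(Z, l) = 4 - 4*l (v(Z, l) = (-1 + l)*(-4) = 4 - 4*l)
N(k) = 1/(24 + k) (N(k) = 1/((4 - 4*(-5)) + k) = 1/((4 + 20) + k) = 1/(24 + k))
g(J, h) = -1 + h
g(20, N(-4)) - 1*(-41) = (-1 + 1/(24 - 4)) - 1*(-41) = (-1 + 1/20) + 41 = -19/20 + 41 = 801/20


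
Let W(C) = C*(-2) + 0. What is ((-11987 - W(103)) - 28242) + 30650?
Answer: -9373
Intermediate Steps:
W(C) = -2*C (W(C) = -2*C + 0 = -2*C)
((-11987 - W(103)) - 28242) + 30650 = ((-11987 - (-2)*103) - 28242) + 30650 = ((-11987 - 1*(-206)) - 28242) + 30650 = ((-11987 + 206) - 28242) + 30650 = (-11781 - 28242) + 30650 = -40023 + 30650 = -9373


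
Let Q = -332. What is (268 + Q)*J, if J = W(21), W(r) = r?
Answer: -1344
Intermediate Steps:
J = 21
(268 + Q)*J = (268 - 332)*21 = -64*21 = -1344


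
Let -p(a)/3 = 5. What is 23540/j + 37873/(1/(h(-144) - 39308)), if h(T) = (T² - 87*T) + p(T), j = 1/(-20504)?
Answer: -712136667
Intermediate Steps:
j = -1/20504 ≈ -4.8771e-5
p(a) = -15 (p(a) = -3*5 = -15)
h(T) = -15 + T² - 87*T (h(T) = (T² - 87*T) - 15 = -15 + T² - 87*T)
23540/j + 37873/(1/(h(-144) - 39308)) = 23540/(-1/20504) + 37873/(1/((-15 + (-144)² - 87*(-144)) - 39308)) = 23540*(-20504) + 37873/(1/((-15 + 20736 + 12528) - 39308)) = -482664160 + 37873/(1/(33249 - 39308)) = -482664160 + 37873/(1/(-6059)) = -482664160 + 37873/(-1/6059) = -482664160 + 37873*(-6059) = -482664160 - 229472507 = -712136667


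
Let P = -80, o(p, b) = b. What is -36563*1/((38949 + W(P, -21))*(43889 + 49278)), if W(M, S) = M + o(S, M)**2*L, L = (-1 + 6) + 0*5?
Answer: -36563/6602652123 ≈ -5.5376e-6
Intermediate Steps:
L = 5 (L = 5 + 0 = 5)
W(M, S) = M + 5*M**2 (W(M, S) = M + M**2*5 = M + 5*M**2)
-36563*1/((38949 + W(P, -21))*(43889 + 49278)) = -36563*1/((38949 - 80*(1 + 5*(-80)))*(43889 + 49278)) = -36563*1/(93167*(38949 - 80*(1 - 400))) = -36563*1/(93167*(38949 - 80*(-399))) = -36563*1/(93167*(38949 + 31920)) = -36563/(93167*70869) = -36563/6602652123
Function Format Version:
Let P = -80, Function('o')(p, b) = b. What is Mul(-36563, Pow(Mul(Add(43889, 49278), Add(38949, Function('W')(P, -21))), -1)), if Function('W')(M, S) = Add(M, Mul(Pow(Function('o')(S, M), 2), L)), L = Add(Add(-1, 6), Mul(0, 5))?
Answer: Rational(-36563, 6602652123) ≈ -5.5376e-6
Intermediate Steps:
L = 5 (L = Add(5, 0) = 5)
Function('W')(M, S) = Add(M, Mul(5, Pow(M, 2))) (Function('W')(M, S) = Add(M, Mul(Pow(M, 2), 5)) = Add(M, Mul(5, Pow(M, 2))))
Mul(-36563, Pow(Mul(Add(43889, 49278), Add(38949, Function('W')(P, -21))), -1)) = Mul(-36563, Pow(Mul(Add(43889, 49278), Add(38949, Mul(-80, Add(1, Mul(5, -80))))), -1)) = Mul(-36563, Pow(Mul(93167, Add(38949, Mul(-80, Add(1, -400)))), -1)) = Mul(-36563, Pow(Mul(93167, Add(38949, Mul(-80, -399))), -1)) = Mul(-36563, Pow(Mul(93167, Add(38949, 31920)), -1)) = Mul(-36563, Pow(Mul(93167, 70869), -1)) = Mul(-36563, Pow(6602652123, -1)) = Mul(-36563, Rational(1, 6602652123)) = Rational(-36563, 6602652123)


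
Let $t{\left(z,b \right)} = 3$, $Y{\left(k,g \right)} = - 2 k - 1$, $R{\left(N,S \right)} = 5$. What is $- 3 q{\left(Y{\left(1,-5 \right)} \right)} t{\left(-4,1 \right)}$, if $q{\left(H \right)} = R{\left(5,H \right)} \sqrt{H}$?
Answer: $- 45 i \sqrt{3} \approx - 77.942 i$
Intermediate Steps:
$Y{\left(k,g \right)} = -1 - 2 k$
$q{\left(H \right)} = 5 \sqrt{H}$
$- 3 q{\left(Y{\left(1,-5 \right)} \right)} t{\left(-4,1 \right)} = - 3 \cdot 5 \sqrt{-1 - 2} \cdot 3 = - 3 \cdot 5 \sqrt{-3} \cdot 3 = - 3 \cdot 5 i \sqrt{3} \cdot 3 = - 15 i \sqrt{3} \cdot 3 = - 45 i \sqrt{3}$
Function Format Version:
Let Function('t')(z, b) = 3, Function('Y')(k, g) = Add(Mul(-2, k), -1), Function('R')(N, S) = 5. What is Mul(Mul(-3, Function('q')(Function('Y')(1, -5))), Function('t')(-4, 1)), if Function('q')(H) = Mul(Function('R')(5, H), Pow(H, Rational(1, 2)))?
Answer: Mul(-45, I, Pow(3, Rational(1, 2))) ≈ Mul(-77.942, I)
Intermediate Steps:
Function('Y')(k, g) = Add(-1, Mul(-2, k))
Function('q')(H) = Mul(5, Pow(H, Rational(1, 2)))
Mul(Mul(-3, Function('q')(Function('Y')(1, -5))), Function('t')(-4, 1)) = Mul(Mul(-3, Mul(5, Pow(Add(-1, Mul(-2, 1)), Rational(1, 2)))), 3) = Mul(Mul(-3, Mul(5, Pow(Add(-1, -2), Rational(1, 2)))), 3) = Mul(Mul(-3, Mul(5, Pow(-3, Rational(1, 2)))), 3) = Mul(Mul(-3, Mul(5, Mul(I, Pow(3, Rational(1, 2))))), 3) = Mul(Mul(-3, Mul(5, I, Pow(3, Rational(1, 2)))), 3) = Mul(Mul(-15, I, Pow(3, Rational(1, 2))), 3) = Mul(-45, I, Pow(3, Rational(1, 2)))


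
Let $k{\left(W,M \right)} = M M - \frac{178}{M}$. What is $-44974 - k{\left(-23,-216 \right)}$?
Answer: $- \frac{9896129}{108} \approx -91631.0$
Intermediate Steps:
$k{\left(W,M \right)} = M^{2} - \frac{178}{M}$
$-44974 - k{\left(-23,-216 \right)} = -44974 - \frac{-178 + \left(-216\right)^{3}}{-216} = -44974 - - \frac{-178 - 10077696}{216} = -44974 - \left(- \frac{1}{216}\right) \left(-10077874\right) = -44974 - \frac{5038937}{108} = - \frac{9896129}{108}$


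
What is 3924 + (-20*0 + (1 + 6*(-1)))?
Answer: 3919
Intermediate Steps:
3924 + (-20*0 + (1 + 6*(-1))) = 3924 + (0 + (1 - 6)) = 3924 + (0 - 5) = 3924 - 5 = 3919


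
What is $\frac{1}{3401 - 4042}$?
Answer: $- \frac{1}{641} \approx -0.0015601$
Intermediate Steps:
$\frac{1}{3401 - 4042} = \frac{1}{-641} = - \frac{1}{641}$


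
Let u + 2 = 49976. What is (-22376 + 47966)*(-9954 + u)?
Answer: 1024111800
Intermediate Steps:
u = 49974 (u = -2 + 49976 = 49974)
(-22376 + 47966)*(-9954 + u) = (-22376 + 47966)*(-9954 + 49974) = 25590*40020 = 1024111800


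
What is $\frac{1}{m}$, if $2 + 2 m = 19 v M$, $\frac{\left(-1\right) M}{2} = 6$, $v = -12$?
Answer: $\frac{1}{1367} \approx 0.00073153$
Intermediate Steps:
$M = -12$ ($M = \left(-2\right) 6 = -12$)
$m = 1367$ ($m = -1 + \frac{19 \left(-12\right) \left(-12\right)}{2} = -1 + \frac{\left(-228\right) \left(-12\right)}{2} = -1 + \frac{1}{2} \cdot 2736 = -1 + 1368 = 1367$)
$\frac{1}{m} = \frac{1}{1367}$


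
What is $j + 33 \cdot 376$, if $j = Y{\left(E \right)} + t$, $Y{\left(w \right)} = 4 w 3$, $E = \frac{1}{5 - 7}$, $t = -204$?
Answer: $12198$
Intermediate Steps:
$E = - \frac{1}{2}$ ($E = \frac{1}{-2} = - \frac{1}{2} \approx -0.5$)
$Y{\left(w \right)} = 12 w$
$j = -210$ ($j = 12 \left(- \frac{1}{2}\right) - 204 = -6 - 204 = -210$)
$j + 33 \cdot 376 = -210 + 33 \cdot 376 = -210 + 12408 = 12198$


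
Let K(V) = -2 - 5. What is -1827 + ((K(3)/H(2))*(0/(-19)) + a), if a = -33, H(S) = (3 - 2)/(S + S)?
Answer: -1860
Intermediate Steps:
K(V) = -7
H(S) = 1/(2*S)
-1827 + ((K(3)/H(2))*(0/(-19)) + a) = -1827 + ((-7/((½)/2))*(0/(-19)) - 33) = -1827 + ((-7/((½)*(½)))*(0*(-1/19)) - 33) = -1827 + (-7/¼*0 - 33) = -1827 + (-7*4*0 - 33) = -1827 + (-28*0 - 33) = -1827 + (0 - 33) = -1827 - 33 = -1860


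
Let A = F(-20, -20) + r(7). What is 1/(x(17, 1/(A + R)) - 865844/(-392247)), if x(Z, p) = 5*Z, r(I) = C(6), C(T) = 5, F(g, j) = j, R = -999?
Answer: 392247/34206839 ≈ 0.011467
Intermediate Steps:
r(I) = 5
A = -15 (A = -20 + 5 = -15)
1/(x(17, 1/(A + R)) - 865844/(-392247)) = 1/(5*17 - 865844/(-392247)) = 1/(85 - 865844*(-1/392247)) = 1/(85 + 865844/392247) = 1/(34206839/392247) = 392247/34206839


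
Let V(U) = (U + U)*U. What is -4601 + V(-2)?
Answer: -4593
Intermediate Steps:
V(U) = 2*U² (V(U) = (2*U)*U = 2*U²)
-4601 + V(-2) = -4601 + 2*(-2)² = -4601 + 2*4 = -4601 + 8 = -4593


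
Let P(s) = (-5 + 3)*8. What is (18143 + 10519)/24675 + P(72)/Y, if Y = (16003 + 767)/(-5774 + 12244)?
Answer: -69123142/13793325 ≈ -5.0113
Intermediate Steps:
Y = 1677/647 (Y = 16770/6470 = 16770*(1/6470) = 1677/647 ≈ 2.5920)
P(s) = -16 (P(s) = -2*8 = -16)
(18143 + 10519)/24675 + P(72)/Y = (18143 + 10519)/24675 - 16/1677/647 = 28662*(1/24675) - 16*647/1677 = 9554/8225 - 10352/1677 = -69123142/13793325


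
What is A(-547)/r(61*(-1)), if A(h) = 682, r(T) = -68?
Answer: -341/34 ≈ -10.029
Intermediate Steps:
A(-547)/r(61*(-1)) = 682/(-68) = 682*(-1/68) = -341/34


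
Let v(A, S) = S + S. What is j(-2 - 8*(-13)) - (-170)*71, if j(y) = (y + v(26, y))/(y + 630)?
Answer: 1472591/122 ≈ 12070.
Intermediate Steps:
v(A, S) = 2*S
j(y) = 3*y/(630 + y) (j(y) = (y + 2*y)/(y + 630) = (3*y)/(630 + y) = 3*y/(630 + y))
j(-2 - 8*(-13)) - (-170)*71 = 3*(-2 - 8*(-13))/(630 + (-2 - 8*(-13))) - (-170)*71 = 3*(-2 + 104)/(630 + (-2 + 104)) - 1*(-12070) = 3*102/(630 + 102) + 12070 = 3*102/732 + 12070 = 3*102*(1/732) + 12070 = 51/122 + 12070 = 1472591/122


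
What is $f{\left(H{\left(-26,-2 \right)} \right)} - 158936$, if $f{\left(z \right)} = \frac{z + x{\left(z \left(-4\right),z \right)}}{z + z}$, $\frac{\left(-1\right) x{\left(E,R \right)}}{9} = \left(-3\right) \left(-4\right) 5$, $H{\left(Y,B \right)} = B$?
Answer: $- \frac{317601}{2} \approx -1.588 \cdot 10^{5}$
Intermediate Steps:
$x{\left(E,R \right)} = -540$ ($x{\left(E,R \right)} = - 9 \left(-3\right) \left(-4\right) 5 = - 9 \cdot 12 \cdot 5 = \left(-9\right) 60 = -540$)
$f{\left(z \right)} = \frac{-540 + z}{2 z}$ ($f{\left(z \right)} = \frac{z - 540}{z + z} = \frac{-540 + z}{2 z}$)
$f{\left(H{\left(-26,-2 \right)} \right)} - 158936 = \frac{-540 - 2}{2 \left(-2\right)} - 158936 = \frac{1}{2} \left(- \frac{1}{2}\right) \left(-542\right) - 158936 = \frac{271}{2} - 158936 = - \frac{317601}{2}$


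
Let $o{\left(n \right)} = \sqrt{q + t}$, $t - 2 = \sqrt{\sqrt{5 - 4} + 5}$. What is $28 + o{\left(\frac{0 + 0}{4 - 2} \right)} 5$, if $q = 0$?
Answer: $28 + 5 \sqrt{2 + \sqrt{6}} \approx 38.547$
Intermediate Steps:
$t = 2 + \sqrt{6}$ ($t = 2 + \sqrt{\sqrt{5 - 4} + 5} = 2 + \sqrt{\sqrt{1} + 5} = 2 + \sqrt{1 + 5} = 2 + \sqrt{6} \approx 4.4495$)
$o{\left(n \right)} = \sqrt{2 + \sqrt{6}}$ ($o{\left(n \right)} = \sqrt{0 + \left(2 + \sqrt{6}\right)} = \sqrt{2 + \sqrt{6}}$)
$28 + o{\left(\frac{0 + 0}{4 - 2} \right)} 5 = 28 + \sqrt{2 + \sqrt{6}} \cdot 5 = 28 + 5 \sqrt{2 + \sqrt{6}}$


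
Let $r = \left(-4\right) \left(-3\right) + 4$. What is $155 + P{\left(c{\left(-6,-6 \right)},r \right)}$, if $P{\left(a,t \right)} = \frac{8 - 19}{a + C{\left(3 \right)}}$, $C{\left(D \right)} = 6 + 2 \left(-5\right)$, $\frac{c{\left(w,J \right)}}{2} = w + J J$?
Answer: $\frac{8669}{56} \approx 154.8$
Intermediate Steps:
$c{\left(w,J \right)} = 2 w + 2 J^{2}$ ($c{\left(w,J \right)} = 2 \left(w + J J\right) = 2 \left(w + J^{2}\right) = 2 w + 2 J^{2}$)
$C{\left(D \right)} = -4$ ($C{\left(D \right)} = 6 - 10 = -4$)
$r = 16$ ($r = 12 + 4 = 16$)
$P{\left(a,t \right)} = - \frac{11}{-4 + a}$ ($P{\left(a,t \right)} = \frac{8 - 19}{a - 4} = - \frac{11}{-4 + a}$)
$155 + P{\left(c{\left(-6,-6 \right)},r \right)} = 155 - \frac{11}{-4 + \left(2 \left(-6\right) + 2 \left(-6\right)^{2}\right)} = 155 - \frac{11}{-4 + \left(-12 + 2 \cdot 36\right)} = 155 - \frac{11}{-4 + \left(-12 + 72\right)} = 155 - \frac{11}{-4 + 60} = 155 - \frac{11}{56} = \frac{8669}{56}$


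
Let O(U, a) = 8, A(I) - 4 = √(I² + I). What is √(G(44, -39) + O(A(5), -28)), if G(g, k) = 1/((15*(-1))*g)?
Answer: √871035/330 ≈ 2.8282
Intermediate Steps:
A(I) = 4 + √(I + I²) (A(I) = 4 + √(I² + I) = 4 + √(I + I²))
G(g, k) = -1/(15*g) (G(g, k) = 1/(-15*g) = -1/(15*g))
√(G(44, -39) + O(A(5), -28)) = √(-1/15/44 + 8) = √(-1/15*1/44 + 8) = √(-1/660 + 8) = √(5279/660) = √871035/330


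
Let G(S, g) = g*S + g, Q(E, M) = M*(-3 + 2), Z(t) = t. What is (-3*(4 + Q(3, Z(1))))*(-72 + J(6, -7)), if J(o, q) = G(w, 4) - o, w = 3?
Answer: 558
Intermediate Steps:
Q(E, M) = -M (Q(E, M) = M*(-1) = -M)
G(S, g) = g + S*g (G(S, g) = S*g + g = g + S*g)
J(o, q) = 16 - o (J(o, q) = 4*(1 + 3) - o = 4*4 - o = 16 - o)
(-3*(4 + Q(3, Z(1))))*(-72 + J(6, -7)) = (-3*(4 - 1*1))*(-72 + (16 - 1*6)) = (-3*(4 - 1))*(-72 + (16 - 6)) = (-3*3)*(-72 + 10) = -9*(-62) = 558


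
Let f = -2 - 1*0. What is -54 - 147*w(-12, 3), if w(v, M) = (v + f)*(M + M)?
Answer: 12294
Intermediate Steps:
f = -2 (f = -2 + 0 = -2)
w(v, M) = 2*M*(-2 + v) (w(v, M) = (v - 2)*(M + M) = (-2 + v)*(2*M) = 2*M*(-2 + v))
-54 - 147*w(-12, 3) = -54 - 294*3*(-2 - 12) = -54 - 294*3*(-14) = -54 - 147*(-84) = -54 + 12348 = 12294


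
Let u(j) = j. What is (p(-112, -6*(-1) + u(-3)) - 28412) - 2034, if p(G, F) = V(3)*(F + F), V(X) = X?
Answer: -30428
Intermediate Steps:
p(G, F) = 6*F (p(G, F) = 3*(F + F) = 3*(2*F) = 6*F)
(p(-112, -6*(-1) + u(-3)) - 28412) - 2034 = (6*(-6*(-1) - 3) - 28412) - 2034 = (6*(6 - 3) - 28412) - 2034 = (6*3 - 28412) - 2034 = (18 - 28412) - 2034 = -28394 - 2034 = -30428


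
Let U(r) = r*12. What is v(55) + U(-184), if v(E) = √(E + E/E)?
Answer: -2208 + 2*√14 ≈ -2200.5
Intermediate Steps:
U(r) = 12*r
v(E) = √(1 + E) (v(E) = √(E + 1) = √(1 + E))
v(55) + U(-184) = √(1 + 55) + 12*(-184) = √56 - 2208 = 2*√14 - 2208 = -2208 + 2*√14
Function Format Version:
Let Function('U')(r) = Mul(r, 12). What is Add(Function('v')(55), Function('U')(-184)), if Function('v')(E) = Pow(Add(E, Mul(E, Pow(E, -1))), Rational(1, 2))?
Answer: Add(-2208, Mul(2, Pow(14, Rational(1, 2)))) ≈ -2200.5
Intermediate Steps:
Function('U')(r) = Mul(12, r)
Function('v')(E) = Pow(Add(1, E), Rational(1, 2)) (Function('v')(E) = Pow(Add(E, 1), Rational(1, 2)) = Pow(Add(1, E), Rational(1, 2)))
Add(Function('v')(55), Function('U')(-184)) = Add(Pow(Add(1, 55), Rational(1, 2)), Mul(12, -184)) = Add(Pow(56, Rational(1, 2)), -2208) = Add(Mul(2, Pow(14, Rational(1, 2))), -2208) = Add(-2208, Mul(2, Pow(14, Rational(1, 2))))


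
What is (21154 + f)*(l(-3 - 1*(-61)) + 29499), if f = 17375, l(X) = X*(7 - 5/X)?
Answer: 1152017100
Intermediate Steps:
(21154 + f)*(l(-3 - 1*(-61)) + 29499) = (21154 + 17375)*((-5 + 7*(-3 - 1*(-61))) + 29499) = 38529*((-5 + 7*(-3 + 61)) + 29499) = 38529*((-5 + 7*58) + 29499) = 38529*((-5 + 406) + 29499) = 38529*(401 + 29499) = 38529*29900 = 1152017100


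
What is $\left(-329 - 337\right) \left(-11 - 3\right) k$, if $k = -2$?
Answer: $-18648$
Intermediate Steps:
$\left(-329 - 337\right) \left(-11 - 3\right) k = \left(-329 - 337\right) \left(-11 - 3\right) \left(-2\right) = - 666 \left(\left(-14\right) \left(-2\right)\right) = \left(-666\right) 28 = -18648$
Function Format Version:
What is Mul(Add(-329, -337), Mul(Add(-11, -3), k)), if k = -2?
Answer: -18648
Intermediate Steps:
Mul(Add(-329, -337), Mul(Add(-11, -3), k)) = Mul(Add(-329, -337), Mul(Add(-11, -3), -2)) = Mul(-666, Mul(-14, -2)) = Mul(-666, 28) = -18648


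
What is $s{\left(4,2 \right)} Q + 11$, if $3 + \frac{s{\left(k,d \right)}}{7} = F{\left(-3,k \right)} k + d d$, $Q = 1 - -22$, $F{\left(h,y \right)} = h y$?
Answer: $-7556$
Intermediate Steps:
$Q = 23$ ($Q = 1 + 22 = 23$)
$s{\left(k,d \right)} = -21 - 21 k^{2} + 7 d^{2}$ ($s{\left(k,d \right)} = -21 + 7 \left(- 3 k k + d d\right) = -21 + 7 \left(- 3 k^{2} + d^{2}\right) = -21 + 7 \left(d^{2} - 3 k^{2}\right) = -21 + \left(- 21 k^{2} + 7 d^{2}\right) = -21 - 21 k^{2} + 7 d^{2}$)
$s{\left(4,2 \right)} Q + 11 = \left(-21 - 21 \cdot 4^{2} + 7 \cdot 2^{2}\right) 23 + 11 = \left(-21 - 336 + 7 \cdot 4\right) 23 + 11 = \left(-21 - 336 + 28\right) 23 + 11 = \left(-329\right) 23 + 11 = -7567 + 11 = -7556$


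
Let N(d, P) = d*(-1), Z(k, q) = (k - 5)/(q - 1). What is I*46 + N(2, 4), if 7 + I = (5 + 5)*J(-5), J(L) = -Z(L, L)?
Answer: -3272/3 ≈ -1090.7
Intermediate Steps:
Z(k, q) = (-5 + k)/(-1 + q)
J(L) = -(-5 + L)/(-1 + L)
I = -71/3 (I = -7 + (5 + 5)*((5 - 1*(-5))/(-1 - 5)) = -7 + 10*((5 + 5)/(-6)) = -7 + 10*(-⅙*10) = -7 + 10*(-5/3) = -7 - 50/3 = -71/3 ≈ -23.667)
N(d, P) = -d
I*46 + N(2, 4) = -71/3*46 - 1*2 = -3266/3 - 2 = -3272/3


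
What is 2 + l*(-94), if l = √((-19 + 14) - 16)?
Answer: 2 - 94*I*√21 ≈ 2.0 - 430.76*I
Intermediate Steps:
l = I*√21 (l = √(-5 - 16) = √(-21) = I*√21 ≈ 4.5826*I)
2 + l*(-94) = 2 + (I*√21)*(-94) = 2 - 94*I*√21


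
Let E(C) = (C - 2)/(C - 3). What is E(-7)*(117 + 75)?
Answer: 864/5 ≈ 172.80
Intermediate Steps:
E(C) = (-2 + C)/(-3 + C)
E(-7)*(117 + 75) = ((-2 - 7)/(-3 - 7))*(117 + 75) = (-9/(-10))*192 = -⅒*(-9)*192 = (9/10)*192 = 864/5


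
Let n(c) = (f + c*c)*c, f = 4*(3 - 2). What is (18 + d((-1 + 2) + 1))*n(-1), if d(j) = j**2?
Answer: -110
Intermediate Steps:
f = 4 (f = 4*1 = 4)
n(c) = c*(4 + c**2) (n(c) = (4 + c*c)*c = (4 + c**2)*c = c*(4 + c**2))
(18 + d((-1 + 2) + 1))*n(-1) = (18 + ((-1 + 2) + 1)**2)*(-(4 + (-1)**2)) = (18 + (1 + 1)**2)*(-(4 + 1)) = (18 + 2**2)*(-1*5) = (18 + 4)*(-5) = 22*(-5) = -110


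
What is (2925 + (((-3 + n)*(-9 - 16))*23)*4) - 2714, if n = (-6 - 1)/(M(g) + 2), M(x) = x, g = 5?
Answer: 9411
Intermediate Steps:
n = -1 (n = (-6 - 1)/(5 + 2) = -7/7 = -7*⅐ = -1)
(2925 + (((-3 + n)*(-9 - 16))*23)*4) - 2714 = (2925 + (((-3 - 1)*(-9 - 16))*23)*4) - 2714 = (2925 + (-4*(-25)*23)*4) - 2714 = (2925 + (100*23)*4) - 2714 = (2925 + 2300*4) - 2714 = (2925 + 9200) - 2714 = 12125 - 2714 = 9411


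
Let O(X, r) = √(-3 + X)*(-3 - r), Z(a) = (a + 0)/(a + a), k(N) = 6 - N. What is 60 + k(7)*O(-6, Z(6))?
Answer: 60 + 21*I/2 ≈ 60.0 + 10.5*I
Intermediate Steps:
Z(a) = ½ (Z(a) = a/((2*a)) = a*(1/(2*a)) = ½)
60 + k(7)*O(-6, Z(6)) = 60 + (6 - 1*7)*(√(-3 - 6)*(-3 - 1*½)) = 60 + (6 - 7)*(√(-9)*(-3 - ½)) = 60 - 3*I*(-7)/2 = 60 - (-21)*I/2 = 60 + 21*I/2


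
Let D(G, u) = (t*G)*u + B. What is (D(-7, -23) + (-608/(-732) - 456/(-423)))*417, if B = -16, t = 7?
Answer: 1330525653/2867 ≈ 4.6408e+5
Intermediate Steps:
D(G, u) = -16 + 7*G*u (D(G, u) = (7*G)*u - 16 = 7*G*u - 16 = -16 + 7*G*u)
(D(-7, -23) + (-608/(-732) - 456/(-423)))*417 = ((-16 + 7*(-7)*(-23)) + (-608/(-732) - 456/(-423)))*417 = ((-16 + 1127) + (-608*(-1/732) - 456*(-1/423)))*417 = (1111 + (152/183 + 152/141))*417 = (1111 + 5472/2867)*417 = (3190709/2867)*417 = 1330525653/2867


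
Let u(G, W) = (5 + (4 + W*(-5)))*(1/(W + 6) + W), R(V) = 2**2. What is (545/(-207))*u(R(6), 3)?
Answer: 30520/621 ≈ 49.147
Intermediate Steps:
R(V) = 4
u(G, W) = (9 - 5*W)*(W + 1/(6 + W)) (u(G, W) = (5 + (4 - 5*W))*(1/(6 + W) + W) = (9 - 5*W)*(W + 1/(6 + W)))
(545/(-207))*u(R(6), 3) = (545/(-207))*((9 - 21*3**2 - 5*3**3 + 49*3)/(6 + 3)) = (545*(-1/207))*((9 - 21*9 - 5*27 + 147)/9) = -545*(9 - 189 - 135 + 147)/1863 = -545*(-168)/1863 = -545/207*(-56/3) = 30520/621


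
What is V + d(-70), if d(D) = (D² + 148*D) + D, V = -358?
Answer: -5888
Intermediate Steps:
d(D) = D² + 149*D
V + d(-70) = -358 - 70*(149 - 70) = -358 - 70*79 = -358 - 5530 = -5888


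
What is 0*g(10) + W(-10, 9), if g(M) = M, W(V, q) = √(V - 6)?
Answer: 4*I ≈ 4.0*I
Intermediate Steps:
W(V, q) = √(-6 + V)
0*g(10) + W(-10, 9) = 0*10 + √(-6 - 10) = 0 + √(-16) = 0 + 4*I = 4*I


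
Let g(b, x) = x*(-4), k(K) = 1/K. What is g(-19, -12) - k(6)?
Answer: 287/6 ≈ 47.833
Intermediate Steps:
g(b, x) = -4*x
g(-19, -12) - k(6) = -4*(-12) - 1/6 = 48 - 1*1/6 = 48 - 1/6 = 287/6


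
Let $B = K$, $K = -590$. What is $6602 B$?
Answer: $-3895180$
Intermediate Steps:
$B = -590$
$6602 B = 6602 \left(-590\right) = -3895180$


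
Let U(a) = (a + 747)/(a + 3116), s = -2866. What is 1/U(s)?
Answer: -250/2119 ≈ -0.11798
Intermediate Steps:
U(a) = (747 + a)/(3116 + a)
1/U(s) = 1/((747 - 2866)/(3116 - 2866)) = 1/(-2119/250) = -250/2119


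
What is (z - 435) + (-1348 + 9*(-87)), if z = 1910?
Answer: -656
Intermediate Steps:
(z - 435) + (-1348 + 9*(-87)) = (1910 - 435) + (-1348 + 9*(-87)) = 1475 + (-1348 - 783) = 1475 - 2131 = -656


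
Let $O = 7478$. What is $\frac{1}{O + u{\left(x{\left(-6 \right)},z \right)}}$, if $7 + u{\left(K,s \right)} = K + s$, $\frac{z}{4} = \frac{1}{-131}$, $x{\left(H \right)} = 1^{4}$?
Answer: $\frac{131}{978828} \approx 0.00013383$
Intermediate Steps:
$x{\left(H \right)} = 1$
$z = - \frac{4}{131}$ ($z = \frac{4}{-131} = 4 \left(- \frac{1}{131}\right) = - \frac{4}{131} \approx -0.030534$)
$u{\left(K,s \right)} = -7 + K + s$ ($u{\left(K,s \right)} = -7 + \left(K + s\right) = -7 + K + s$)
$\frac{1}{O + u{\left(x{\left(-6 \right)},z \right)}} = \frac{1}{7478 - \frac{790}{131}} = \frac{1}{\frac{978828}{131}} = \frac{131}{978828}$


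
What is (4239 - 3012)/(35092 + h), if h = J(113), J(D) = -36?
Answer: 1227/35056 ≈ 0.035001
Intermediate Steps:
h = -36
(4239 - 3012)/(35092 + h) = (4239 - 3012)/(35092 - 36) = 1227/35056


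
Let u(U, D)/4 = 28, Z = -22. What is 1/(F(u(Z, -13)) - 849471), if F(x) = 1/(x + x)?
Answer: -224/190281503 ≈ -1.1772e-6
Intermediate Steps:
u(U, D) = 112 (u(U, D) = 4*28 = 112)
F(x) = 1/(2*x)
1/(F(u(Z, -13)) - 849471) = 1/((½)/112 - 849471) = 1/((½)*(1/112) - 849471) = 1/(1/224 - 849471) = 1/(-190281503/224) = -224/190281503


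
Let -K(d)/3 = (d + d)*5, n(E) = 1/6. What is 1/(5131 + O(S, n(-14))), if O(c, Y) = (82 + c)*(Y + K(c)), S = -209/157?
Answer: 147894/1237289819 ≈ 0.00011953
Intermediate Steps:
n(E) = ⅙
K(d) = -30*d (K(d) = -3*(d + d)*5 = -3*2*d*5 = -30*d)
S = -209/157 (S = -209*1/157 = -209/157 ≈ -1.3312)
O(c, Y) = (82 + c)*(Y - 30*c)
1/(5131 + O(S, n(-14))) = 1/(5131 + (-2460*(-209/157) - 30*(-209/157)² + 82*(⅙) + (⅙)*(-209/157))) = 1/(5131 + (514140/157 - 30*43681/24649 + 41/3 - 209/942)) = 1/(5131 + (514140/157 - 1310430/24649 + 41/3 - 209/942)) = 1/(5131 + 478445705/147894) = 1/(1237289819/147894) = 147894/1237289819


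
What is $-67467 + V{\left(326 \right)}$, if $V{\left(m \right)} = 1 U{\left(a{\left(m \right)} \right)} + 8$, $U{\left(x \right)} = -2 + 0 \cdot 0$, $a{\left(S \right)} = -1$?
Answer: $-67461$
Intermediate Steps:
$U{\left(x \right)} = -2$ ($U{\left(x \right)} = -2 + 0 = -2$)
$V{\left(m \right)} = 6$ ($V{\left(m \right)} = 1 \left(-2\right) + 8 = -2 + 8 = 6$)
$-67467 + V{\left(326 \right)} = -67467 + 6 = -67461$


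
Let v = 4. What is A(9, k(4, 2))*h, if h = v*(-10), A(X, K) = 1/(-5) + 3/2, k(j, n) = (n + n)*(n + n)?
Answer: -52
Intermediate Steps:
k(j, n) = 4*n**2 (k(j, n) = (2*n)*(2*n) = 4*n**2)
A(X, K) = 13/10 (A(X, K) = 1*(-1/5) + 3*(1/2) = -1/5 + 3/2 = 13/10)
h = -40 (h = 4*(-10) = -40)
A(9, k(4, 2))*h = (13/10)*(-40) = -52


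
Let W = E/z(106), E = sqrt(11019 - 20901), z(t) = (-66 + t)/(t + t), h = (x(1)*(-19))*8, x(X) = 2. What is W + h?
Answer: -304 + 477*I*sqrt(122)/10 ≈ -304.0 + 526.86*I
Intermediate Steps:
h = -304 (h = (2*(-19))*8 = -38*8 = -304)
z(t) = (-66 + t)/(2*t) (z(t) = (-66 + t)/((2*t)) = (-66 + t)*(1/(2*t)) = (-66 + t)/(2*t))
E = 9*I*sqrt(122) (E = sqrt(-9882) = 9*I*sqrt(122) ≈ 99.408*I)
W = 477*I*sqrt(122)/10 (W = (9*I*sqrt(122))/(((1/2)*(-66 + 106)/106)) = (9*I*sqrt(122))/(((1/2)*(1/106)*40)) = (9*I*sqrt(122))/(10/53) = (9*I*sqrt(122))*(53/10) = 477*I*sqrt(122)/10 ≈ 526.86*I)
W + h = 477*I*sqrt(122)/10 - 304 = -304 + 477*I*sqrt(122)/10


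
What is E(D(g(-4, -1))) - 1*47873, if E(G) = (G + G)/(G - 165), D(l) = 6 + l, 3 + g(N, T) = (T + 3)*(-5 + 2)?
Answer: -1340443/28 ≈ -47873.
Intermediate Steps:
g(N, T) = -12 - 3*T (g(N, T) = -3 + (T + 3)*(-5 + 2) = -3 + (3 + T)*(-3) = -3 + (-9 - 3*T) = -12 - 3*T)
E(G) = 2*G/(-165 + G) (E(G) = (2*G)/(-165 + G) = 2*G/(-165 + G))
E(D(g(-4, -1))) - 1*47873 = 2*(6 + (-12 - 3*(-1)))/(-165 + (6 + (-12 - 3*(-1)))) - 1*47873 = 2*(6 + (-12 + 3))/(-165 + (6 + (-12 + 3))) - 47873 = 2*(6 - 9)/(-165 + (6 - 9)) - 47873 = 2*(-3)/(-165 - 3) - 47873 = 2*(-3)/(-168) - 47873 = 2*(-3)*(-1/168) - 47873 = 1/28 - 47873 = -1340443/28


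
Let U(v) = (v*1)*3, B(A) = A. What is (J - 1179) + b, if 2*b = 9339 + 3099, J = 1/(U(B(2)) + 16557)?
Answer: 83477521/16563 ≈ 5040.0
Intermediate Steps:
U(v) = 3*v (U(v) = v*3 = 3*v)
J = 1/16563 (J = 1/(3*2 + 16557) = 1/(6 + 16557) = 1/16563 ≈ 6.0376e-5)
b = 6219 (b = (9339 + 3099)/2 = (½)*12438 = 6219)
(J - 1179) + b = (1/16563 - 1179) + 6219 = -19527776/16563 + 6219 = 83477521/16563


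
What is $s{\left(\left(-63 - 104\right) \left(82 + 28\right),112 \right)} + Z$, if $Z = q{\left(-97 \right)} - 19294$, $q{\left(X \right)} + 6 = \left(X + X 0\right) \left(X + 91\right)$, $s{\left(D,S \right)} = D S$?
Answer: $-2076158$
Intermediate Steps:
$q{\left(X \right)} = -6 + X \left(91 + X\right)$ ($q{\left(X \right)} = -6 + \left(X + X 0\right) \left(X + 91\right) = -6 + \left(X + 0\right) \left(91 + X\right) = -6 + X \left(91 + X\right)$)
$Z = -18718$ ($Z = \left(-6 + \left(-97\right)^{2} + 91 \left(-97\right)\right) - 19294 = \left(-6 + 9409 - 8827\right) - 19294 = 576 - 19294 = -18718$)
$s{\left(\left(-63 - 104\right) \left(82 + 28\right),112 \right)} + Z = \left(-63 - 104\right) \left(82 + 28\right) 112 - 18718 = \left(-167\right) 110 \cdot 112 - 18718 = \left(-18370\right) 112 - 18718 = -2057440 - 18718 = -2076158$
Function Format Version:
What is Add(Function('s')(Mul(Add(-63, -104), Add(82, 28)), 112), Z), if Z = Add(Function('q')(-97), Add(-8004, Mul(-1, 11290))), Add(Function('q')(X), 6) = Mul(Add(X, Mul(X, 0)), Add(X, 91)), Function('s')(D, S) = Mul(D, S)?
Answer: -2076158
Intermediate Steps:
Function('q')(X) = Add(-6, Mul(X, Add(91, X))) (Function('q')(X) = Add(-6, Mul(Add(X, Mul(X, 0)), Add(X, 91))) = Add(-6, Mul(Add(X, 0), Add(91, X))) = Add(-6, Mul(X, Add(91, X))))
Z = -18718 (Z = Add(Add(-6, Pow(-97, 2), Mul(91, -97)), Add(-8004, Mul(-1, 11290))) = Add(Add(-6, 9409, -8827), Add(-8004, -11290)) = Add(576, -19294) = -18718)
Add(Function('s')(Mul(Add(-63, -104), Add(82, 28)), 112), Z) = Add(Mul(Mul(Add(-63, -104), Add(82, 28)), 112), -18718) = Add(Mul(Mul(-167, 110), 112), -18718) = Add(Mul(-18370, 112), -18718) = Add(-2057440, -18718) = -2076158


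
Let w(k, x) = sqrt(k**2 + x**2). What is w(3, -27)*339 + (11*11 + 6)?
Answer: 127 + 1017*sqrt(82) ≈ 9336.3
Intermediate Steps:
w(3, -27)*339 + (11*11 + 6) = sqrt(3**2 + (-27)**2)*339 + (11*11 + 6) = sqrt(9 + 729)*339 + (121 + 6) = sqrt(738)*339 + 127 = (3*sqrt(82))*339 + 127 = 1017*sqrt(82) + 127 = 127 + 1017*sqrt(82)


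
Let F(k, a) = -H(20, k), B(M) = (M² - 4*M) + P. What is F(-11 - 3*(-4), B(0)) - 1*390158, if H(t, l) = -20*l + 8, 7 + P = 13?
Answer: -390146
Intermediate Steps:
P = 6 (P = -7 + 13 = 6)
H(t, l) = 8 - 20*l
B(M) = 6 + M² - 4*M (B(M) = (M² - 4*M) + 6 = 6 + M² - 4*M)
F(k, a) = -8 + 20*k (F(k, a) = -(8 - 20*k) = -8 + 20*k)
F(-11 - 3*(-4), B(0)) - 1*390158 = (-8 + 20*(-11 - 3*(-4))) - 1*390158 = (-8 + 20*(-11 + 12)) - 390158 = (-8 + 20*1) - 390158 = (-8 + 20) - 390158 = 12 - 390158 = -390146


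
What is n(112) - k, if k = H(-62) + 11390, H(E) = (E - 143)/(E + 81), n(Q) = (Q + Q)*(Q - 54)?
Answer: 30643/19 ≈ 1612.8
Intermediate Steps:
n(Q) = 2*Q*(-54 + Q) (n(Q) = (2*Q)*(-54 + Q) = 2*Q*(-54 + Q))
H(E) = (-143 + E)/(81 + E)
k = 216205/19 (k = (-143 - 62)/(81 - 62) + 11390 = -205/19 + 11390 = 216205/19 ≈ 11379.)
n(112) - k = 2*112*(-54 + 112) - 1*216205/19 = 2*112*58 - 216205/19 = 12992 - 216205/19 = 30643/19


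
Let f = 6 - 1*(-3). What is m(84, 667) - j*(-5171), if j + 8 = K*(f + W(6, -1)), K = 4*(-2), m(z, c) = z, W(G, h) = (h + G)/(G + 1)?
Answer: -3102012/7 ≈ -4.4314e+5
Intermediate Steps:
W(G, h) = (G + h)/(1 + G)
K = -8
f = 9 (f = 6 + 3 = 9)
j = -600/7 (j = -8 - 8*(9 + (6 - 1)/(1 + 6)) = -8 - 8*(9 + 5/7) = -8 - 8*68/7 = -8 - 544/7 = -600/7 ≈ -85.714)
m(84, 667) - j*(-5171) = 84 - (-600)*(-5171)/7 = 84 - 1*3102600/7 = 84 - 3102600/7 = -3102012/7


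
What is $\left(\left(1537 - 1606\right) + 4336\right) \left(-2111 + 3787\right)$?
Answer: $7151492$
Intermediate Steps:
$\left(\left(1537 - 1606\right) + 4336\right) \left(-2111 + 3787\right) = \left(-69 + 4336\right) 1676 = 4267 \cdot 1676 = 7151492$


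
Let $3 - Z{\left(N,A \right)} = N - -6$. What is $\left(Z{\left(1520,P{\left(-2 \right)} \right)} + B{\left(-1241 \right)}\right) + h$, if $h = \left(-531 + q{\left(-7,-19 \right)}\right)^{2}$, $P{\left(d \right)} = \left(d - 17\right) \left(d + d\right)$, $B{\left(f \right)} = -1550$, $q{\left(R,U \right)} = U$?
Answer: $299427$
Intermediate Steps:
$P{\left(d \right)} = 2 d \left(-17 + d\right)$ ($P{\left(d \right)} = \left(-17 + d\right) 2 d = 2 d \left(-17 + d\right)$)
$Z{\left(N,A \right)} = -3 - N$ ($Z{\left(N,A \right)} = 3 - \left(N - -6\right) = 3 - \left(N + 6\right) = 3 - \left(6 + N\right) = -3 - N$)
$h = 302500$ ($h = \left(-531 - 19\right)^{2} = \left(-550\right)^{2} = 302500$)
$\left(Z{\left(1520,P{\left(-2 \right)} \right)} + B{\left(-1241 \right)}\right) + h = \left(\left(-3 - 1520\right) - 1550\right) + 302500 = \left(-1523 - 1550\right) + 302500 = -3073 + 302500 = 299427$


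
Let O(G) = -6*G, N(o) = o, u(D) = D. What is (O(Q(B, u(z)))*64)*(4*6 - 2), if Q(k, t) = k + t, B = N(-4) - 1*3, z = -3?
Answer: 84480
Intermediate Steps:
B = -7 (B = -4 - 1*3 = -4 - 3 = -7)
(O(Q(B, u(z)))*64)*(4*6 - 2) = (-6*(-7 - 3)*64)*(4*6 - 2) = (-6*(-10)*64)*(24 - 2) = (60*64)*22 = 3840*22 = 84480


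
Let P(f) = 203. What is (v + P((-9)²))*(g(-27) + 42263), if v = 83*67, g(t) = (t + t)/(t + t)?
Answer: 243609696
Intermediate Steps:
g(t) = 1 (g(t) = (2*t)/((2*t)) = (2*t)*(1/(2*t)) = 1)
v = 5561
(v + P((-9)²))*(g(-27) + 42263) = (5561 + 203)*(1 + 42263) = 5764*42264 = 243609696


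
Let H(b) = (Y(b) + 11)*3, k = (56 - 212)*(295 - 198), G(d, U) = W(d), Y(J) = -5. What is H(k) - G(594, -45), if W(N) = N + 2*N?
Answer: -1764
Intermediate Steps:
W(N) = 3*N
G(d, U) = 3*d
k = -15132 (k = -156*97 = -15132)
H(b) = 18 (H(b) = (-5 + 11)*3 = 6*3 = 18)
H(k) - G(594, -45) = 18 - 3*594 = 18 - 1*1782 = 18 - 1782 = -1764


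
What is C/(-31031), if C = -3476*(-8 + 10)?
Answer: 632/2821 ≈ 0.22403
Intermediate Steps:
C = -6952 (C = -3476*2 = -6952)
C/(-31031) = -6952/(-31031) = -6952*(-1/31031) = 632/2821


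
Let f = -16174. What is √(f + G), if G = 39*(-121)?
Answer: I*√20893 ≈ 144.54*I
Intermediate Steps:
G = -4719
√(f + G) = √(-16174 - 4719) = √(-20893) = I*√20893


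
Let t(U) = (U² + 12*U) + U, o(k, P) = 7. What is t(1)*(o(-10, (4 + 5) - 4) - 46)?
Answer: -546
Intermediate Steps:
t(U) = U² + 13*U
t(1)*(o(-10, (4 + 5) - 4) - 46) = (1*(13 + 1))*(7 - 46) = (1*14)*(-39) = 14*(-39) = -546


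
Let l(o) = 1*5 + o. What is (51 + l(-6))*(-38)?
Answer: -1900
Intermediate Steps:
l(o) = 5 + o
(51 + l(-6))*(-38) = (51 + (5 - 6))*(-38) = (51 - 1)*(-38) = 50*(-38) = -1900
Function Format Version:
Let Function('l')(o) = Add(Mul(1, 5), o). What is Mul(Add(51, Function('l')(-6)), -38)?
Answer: -1900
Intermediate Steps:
Function('l')(o) = Add(5, o)
Mul(Add(51, Function('l')(-6)), -38) = Mul(Add(51, Add(5, -6)), -38) = Mul(Add(51, -1), -38) = Mul(50, -38) = -1900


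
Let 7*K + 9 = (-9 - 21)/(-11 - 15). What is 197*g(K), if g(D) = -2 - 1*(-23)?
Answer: 4137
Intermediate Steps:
K = -102/91 (K = -9/7 + ((-9 - 21)/(-11 - 15))/7 = -9/7 + (-30/(-26))/7 = -9/7 + (-30*(-1/26))/7 = -9/7 + (1/7)*(15/13) = -9/7 + 15/91 = -102/91 ≈ -1.1209)
g(D) = 21 (g(D) = -2 + 23 = 21)
197*g(K) = 197*21 = 4137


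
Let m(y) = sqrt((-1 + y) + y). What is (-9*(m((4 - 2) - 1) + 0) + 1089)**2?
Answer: 1166400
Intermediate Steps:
m(y) = sqrt(-1 + 2*y)
(-9*(m((4 - 2) - 1) + 0) + 1089)**2 = (-9*(sqrt(-1 + 2*((4 - 2) - 1)) + 0) + 1089)**2 = (-9*(sqrt(-1 + 2*(2 - 1)) + 0) + 1089)**2 = (-9*(sqrt(-1 + 2*1) + 0) + 1089)**2 = (-9*(sqrt(-1 + 2) + 0) + 1089)**2 = (-9*(sqrt(1) + 0) + 1089)**2 = (-9*(1 + 0) + 1089)**2 = (-9*1 + 1089)**2 = (-9 + 1089)**2 = 1080**2 = 1166400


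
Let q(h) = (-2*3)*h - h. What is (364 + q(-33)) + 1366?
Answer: 1961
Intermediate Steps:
q(h) = -7*h (q(h) = -6*h - h = -7*h)
(364 + q(-33)) + 1366 = (364 - 7*(-33)) + 1366 = (364 + 231) + 1366 = 595 + 1366 = 1961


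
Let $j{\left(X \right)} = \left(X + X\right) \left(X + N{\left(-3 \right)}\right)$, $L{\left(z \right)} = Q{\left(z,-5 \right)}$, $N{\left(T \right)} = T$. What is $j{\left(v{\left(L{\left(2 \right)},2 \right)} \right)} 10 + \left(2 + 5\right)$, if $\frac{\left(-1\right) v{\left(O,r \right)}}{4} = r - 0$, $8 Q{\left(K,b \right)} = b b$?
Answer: $1767$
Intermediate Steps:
$Q{\left(K,b \right)} = \frac{b^{2}}{8}$ ($Q{\left(K,b \right)} = \frac{b b}{8} = \frac{b^{2}}{8}$)
$L{\left(z \right)} = \frac{25}{8}$ ($L{\left(z \right)} = \frac{\left(-5\right)^{2}}{8} = \frac{1}{8} \cdot 25 = \frac{25}{8}$)
$v{\left(O,r \right)} = - 4 r$ ($v{\left(O,r \right)} = - 4 \left(r - 0\right) = - 4 \left(r + 0\right) = - 4 r$)
$j{\left(X \right)} = 2 X \left(-3 + X\right)$ ($j{\left(X \right)} = \left(X + X\right) \left(X - 3\right) = 2 X \left(-3 + X\right)$)
$j{\left(v{\left(L{\left(2 \right)},2 \right)} \right)} 10 + \left(2 + 5\right) = 2 \left(\left(-4\right) 2\right) \left(-3 - 8\right) 10 + \left(2 + 5\right) = 2 \left(-8\right) \left(-3 - 8\right) 10 + 7 = 2 \left(-8\right) \left(-11\right) 10 + 7 = 176 \cdot 10 + 7 = 1760 + 7 = 1767$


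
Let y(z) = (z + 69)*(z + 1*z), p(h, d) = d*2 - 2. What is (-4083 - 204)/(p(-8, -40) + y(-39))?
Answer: 4287/2422 ≈ 1.7700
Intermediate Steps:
p(h, d) = -2 + 2*d (p(h, d) = 2*d - 2 = -2 + 2*d)
y(z) = 2*z*(69 + z) (y(z) = (69 + z)*(z + z) = (69 + z)*(2*z) = 2*z*(69 + z))
(-4083 - 204)/(p(-8, -40) + y(-39)) = (-4083 - 204)/((-2 + 2*(-40)) + 2*(-39)*(69 - 39)) = -4287/((-2 - 80) + 2*(-39)*30) = -4287/(-82 - 2340) = -4287/(-2422) = -4287*(-1/2422) = 4287/2422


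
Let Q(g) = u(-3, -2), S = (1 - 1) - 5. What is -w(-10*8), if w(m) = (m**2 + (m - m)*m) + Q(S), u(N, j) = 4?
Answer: -6404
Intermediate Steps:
S = -5 (S = 0 - 5 = -5)
Q(g) = 4
w(m) = 4 + m**2 (w(m) = (m**2 + (m - m)*m) + 4 = (m**2 + 0*m) + 4 = (m**2 + 0) + 4 = m**2 + 4 = 4 + m**2)
-w(-10*8) = -(4 + (-10*8)**2) = -(4 + (-80)**2) = -(4 + 6400) = -1*6404 = -6404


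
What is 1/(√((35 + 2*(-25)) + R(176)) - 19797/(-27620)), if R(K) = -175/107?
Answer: 58506865980/1399834201363 - 1525728800*I*√47615/1399834201363 ≈ 0.041796 - 0.23783*I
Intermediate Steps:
R(K) = -175/107 (R(K) = -175*1/107 = -175/107)
1/(√((35 + 2*(-25)) + R(176)) - 19797/(-27620)) = 1/(√((35 + 2*(-25)) - 175/107) - 19797/(-27620)) = 1/(√((35 - 50) - 175/107) - 19797*(-1/27620)) = 1/(√(-15 - 175/107) + 19797/27620) = 1/(√(-1780/107) + 19797/27620) = 1/(2*I*√47615/107 + 19797/27620) = 1/(19797/27620 + 2*I*√47615/107)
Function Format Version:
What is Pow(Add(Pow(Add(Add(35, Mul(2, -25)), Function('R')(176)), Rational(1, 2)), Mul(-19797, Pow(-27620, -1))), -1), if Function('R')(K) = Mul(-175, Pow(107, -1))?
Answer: Add(Rational(58506865980, 1399834201363), Mul(Rational(-1525728800, 1399834201363), I, Pow(47615, Rational(1, 2)))) ≈ Add(0.041796, Mul(-0.23783, I))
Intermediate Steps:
Function('R')(K) = Rational(-175, 107) (Function('R')(K) = Mul(-175, Rational(1, 107)) = Rational(-175, 107))
Pow(Add(Pow(Add(Add(35, Mul(2, -25)), Function('R')(176)), Rational(1, 2)), Mul(-19797, Pow(-27620, -1))), -1) = Pow(Add(Pow(Add(Add(35, Mul(2, -25)), Rational(-175, 107)), Rational(1, 2)), Mul(-19797, Pow(-27620, -1))), -1) = Pow(Add(Pow(Add(Add(35, -50), Rational(-175, 107)), Rational(1, 2)), Mul(-19797, Rational(-1, 27620))), -1) = Pow(Add(Pow(Add(-15, Rational(-175, 107)), Rational(1, 2)), Rational(19797, 27620)), -1) = Pow(Add(Pow(Rational(-1780, 107), Rational(1, 2)), Rational(19797, 27620)), -1) = Pow(Add(Mul(Rational(2, 107), I, Pow(47615, Rational(1, 2))), Rational(19797, 27620)), -1) = Pow(Add(Rational(19797, 27620), Mul(Rational(2, 107), I, Pow(47615, Rational(1, 2)))), -1)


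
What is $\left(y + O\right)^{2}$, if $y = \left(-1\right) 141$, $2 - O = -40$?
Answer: $9801$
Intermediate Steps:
$O = 42$ ($O = 2 - -40 = 2 + 40 = 42$)
$y = -141$
$\left(y + O\right)^{2} = \left(-141 + 42\right)^{2} = \left(-99\right)^{2} = 9801$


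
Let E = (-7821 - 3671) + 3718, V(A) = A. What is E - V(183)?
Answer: -7957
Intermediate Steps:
E = -7774 (E = -11492 + 3718 = -7774)
E - V(183) = -7774 - 1*183 = -7774 - 183 = -7957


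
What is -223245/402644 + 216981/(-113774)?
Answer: -5125707927/2082291748 ≈ -2.4616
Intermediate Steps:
-223245/402644 + 216981/(-113774) = -223245*1/402644 + 216981*(-1/113774) = -20295/36604 - 216981/113774 = -5125707927/2082291748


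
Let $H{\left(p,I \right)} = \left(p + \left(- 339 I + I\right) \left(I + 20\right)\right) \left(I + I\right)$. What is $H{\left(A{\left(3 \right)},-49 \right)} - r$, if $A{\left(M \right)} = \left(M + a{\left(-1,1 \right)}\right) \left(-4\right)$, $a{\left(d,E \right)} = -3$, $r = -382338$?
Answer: $47451542$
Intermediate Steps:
$A{\left(M \right)} = 12 - 4 M$ ($A{\left(M \right)} = \left(M - 3\right) \left(-4\right) = \left(-3 + M\right) \left(-4\right) = 12 - 4 M$)
$H{\left(p,I \right)} = 2 I \left(p - 338 I \left(20 + I\right)\right)$ ($H{\left(p,I \right)} = \left(p + - 338 I \left(20 + I\right)\right) 2 I = \left(p - 338 I \left(20 + I\right)\right) 2 I = 2 I \left(p - 338 I \left(20 + I\right)\right)$)
$H{\left(A{\left(3 \right)},-49 \right)} - r = 2 \left(-49\right) \left(\left(12 - 12\right) - -331240 - 338 \left(-49\right)^{2}\right) - -382338 = 2 \left(-49\right) \left(\left(12 - 12\right) + 331240 - 811538\right) + 382338 = 2 \left(-49\right) \left(0 + 331240 - 811538\right) + 382338 = 2 \left(-49\right) \left(-480298\right) + 382338 = 47069204 + 382338 = 47451542$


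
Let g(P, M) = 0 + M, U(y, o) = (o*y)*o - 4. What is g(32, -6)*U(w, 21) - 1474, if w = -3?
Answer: 6488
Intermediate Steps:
U(y, o) = -4 + y*o**2 (U(y, o) = y*o**2 - 4 = -4 + y*o**2)
g(P, M) = M
g(32, -6)*U(w, 21) - 1474 = -6*(-4 - 3*21**2) - 1474 = -6*(-4 - 3*441) - 1474 = -6*(-4 - 1323) - 1474 = -6*(-1327) - 1474 = 7962 - 1474 = 6488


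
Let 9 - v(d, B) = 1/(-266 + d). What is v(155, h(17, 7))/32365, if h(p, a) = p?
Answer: 200/718503 ≈ 0.00027836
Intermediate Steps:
v(d, B) = 9 - 1/(-266 + d)
v(155, h(17, 7))/32365 = ((-2395 + 9*155)/(-266 + 155))/32365 = ((-2395 + 1395)/(-111))*(1/32365) = -1/111*(-1000)*(1/32365) = (1000/111)*(1/32365) = 200/718503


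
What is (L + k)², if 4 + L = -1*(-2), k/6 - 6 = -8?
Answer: 196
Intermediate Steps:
k = -12 (k = 36 + 6*(-8) = 36 - 48 = -12)
L = -2 (L = -4 - 1*(-2) = -4 + 2 = -2)
(L + k)² = (-2 - 12)² = (-14)² = 196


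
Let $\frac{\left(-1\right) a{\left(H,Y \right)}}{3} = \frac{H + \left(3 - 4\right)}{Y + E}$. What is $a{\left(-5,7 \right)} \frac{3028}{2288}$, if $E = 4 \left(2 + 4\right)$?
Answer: $\frac{6813}{8866} \approx 0.76844$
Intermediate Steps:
$E = 24$ ($E = 4 \cdot 6 = 24$)
$a{\left(H,Y \right)} = - \frac{3 \left(-1 + H\right)}{24 + Y}$ ($a{\left(H,Y \right)} = - 3 \frac{H + \left(3 - 4\right)}{Y + 24} = - 3 \frac{H + \left(3 - 4\right)}{24 + Y} = - 3 \frac{H - 1}{24 + Y} = - 3 \frac{-1 + H}{24 + Y} = - \frac{3 \left(-1 + H\right)}{24 + Y}$)
$a{\left(-5,7 \right)} \frac{3028}{2288} = \frac{3 \left(1 - -5\right)}{24 + 7} \cdot \frac{3028}{2288} = \frac{3 \left(1 + 5\right)}{31} \cdot 3028 \cdot \frac{1}{2288} = 3 \cdot \frac{1}{31} \cdot 6 \cdot \frac{757}{572} = \frac{18}{31} \cdot \frac{757}{572} = \frac{6813}{8866}$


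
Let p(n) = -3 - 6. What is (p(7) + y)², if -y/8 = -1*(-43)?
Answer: 124609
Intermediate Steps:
y = -344 (y = -(-8)*(-43) = -8*43 = -344)
p(n) = -9
(p(7) + y)² = (-9 - 344)² = (-353)² = 124609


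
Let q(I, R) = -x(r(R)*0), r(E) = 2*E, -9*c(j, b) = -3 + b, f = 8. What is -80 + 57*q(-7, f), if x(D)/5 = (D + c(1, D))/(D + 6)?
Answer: -575/6 ≈ -95.833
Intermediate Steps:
c(j, b) = 1/3 - b/9 (c(j, b) = -(-3 + b)/9 = 1/3 - b/9)
x(D) = 5*(1/3 + 8*D/9)/(6 + D) (x(D) = 5*((D + (1/3 - D/9))/(D + 6)) = 5*((1/3 + 8*D/9)/(6 + D)) = 5*(1/3 + 8*D/9)/(6 + D))
q(I, R) = -5/18 (q(I, R) = -5*(3 + 8*((2*R)*0))/(9*(6 + (2*R)*0)) = -5*(3 + 8*0)/(9*(6 + 0)) = -5*(3 + 0)/(9*6) = -5*3/(9*6) = -1*5/18 = -5/18)
-80 + 57*q(-7, f) = -80 + 57*(-5/18) = -80 - 95/6 = -575/6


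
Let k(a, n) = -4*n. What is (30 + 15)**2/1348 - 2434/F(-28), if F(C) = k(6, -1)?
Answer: -818233/1348 ≈ -607.00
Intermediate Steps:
F(C) = 4 (F(C) = -4*(-1) = 4)
(30 + 15)**2/1348 - 2434/F(-28) = (30 + 15)**2/1348 - 2434/4 = 45**2*(1/1348) - 2434*1/4 = 2025*(1/1348) - 1217/2 = 2025/1348 - 1217/2 = -818233/1348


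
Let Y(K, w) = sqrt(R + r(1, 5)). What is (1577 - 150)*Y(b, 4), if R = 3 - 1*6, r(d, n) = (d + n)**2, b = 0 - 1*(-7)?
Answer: 1427*sqrt(33) ≈ 8197.5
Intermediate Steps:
b = 7 (b = 0 + 7 = 7)
R = -3 (R = 3 - 6 = -3)
Y(K, w) = sqrt(33) (Y(K, w) = sqrt(-3 + (1 + 5)**2) = sqrt(-3 + 6**2) = sqrt(-3 + 36) = sqrt(33))
(1577 - 150)*Y(b, 4) = (1577 - 150)*sqrt(33) = 1427*sqrt(33)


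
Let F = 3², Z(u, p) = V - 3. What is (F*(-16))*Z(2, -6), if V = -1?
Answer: 576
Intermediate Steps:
Z(u, p) = -4 (Z(u, p) = -1 - 3 = -4)
F = 9
(F*(-16))*Z(2, -6) = (9*(-16))*(-4) = -144*(-4) = 576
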